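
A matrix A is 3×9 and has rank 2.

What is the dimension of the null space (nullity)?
7

The rank-nullity theorem for an m×n matrix states:
rank(A) + nullity(A) = n (the number of columns).
Here n = 9 and rank(A) = 2, so nullity(A) = 9 - 2 = 7.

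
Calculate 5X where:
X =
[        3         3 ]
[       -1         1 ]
5X =
[       15        15 ]
[       -5         5 ]

Scalar multiplication is elementwise: (5X)[i][j] = 5 * X[i][j].
  (5X)[0][0] = 5 * (3) = 15
  (5X)[0][1] = 5 * (3) = 15
  (5X)[1][0] = 5 * (-1) = -5
  (5X)[1][1] = 5 * (1) = 5
5X =
[       15        15 ]
[       -5         5 ]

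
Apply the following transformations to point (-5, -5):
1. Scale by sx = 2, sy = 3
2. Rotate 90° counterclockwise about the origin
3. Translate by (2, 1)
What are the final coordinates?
(17, -9)

Step 1: Scale → (-10, -15)
Step 2: Rotate 90° → (15, -10)
Step 3: Translate → (17, -9)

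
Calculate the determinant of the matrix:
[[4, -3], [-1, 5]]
17

For a 2×2 matrix [[a, b], [c, d]], det = ad - bc
det = (4)(5) - (-3)(-1) = 20 - 3 = 17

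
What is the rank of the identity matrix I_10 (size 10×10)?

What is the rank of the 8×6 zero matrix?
rank(I_10) = 10, rank(0) = 0

The identity I_10 has 10 columns that are the standard basis vectors e_1, …, e_10. These are linearly independent, so all 10 columns are pivots and rank(I_10) = 10.
The 8×6 zero matrix has every entry zero, so every row is the zero row and there are no pivots; rank(0) = 0.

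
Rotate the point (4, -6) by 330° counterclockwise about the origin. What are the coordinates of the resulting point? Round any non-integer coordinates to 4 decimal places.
(0.4641, -7.1962)

Rotation matrix R(θ) = [[cos θ, -sin θ], [sin θ, cos θ]]; for θ = 330°:
R = [[√3/2, 1/2], [-1/2, √3/2]]
Result: R × [4, -6]ᵀ = [√3/2·4 + (1/2)·-6, -1/2·4 + (√3/2)·-6]ᵀ = (0.4641, -7.1962)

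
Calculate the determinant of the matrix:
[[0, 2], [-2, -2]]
4

For a 2×2 matrix [[a, b], [c, d]], det = ad - bc
det = (0)(-2) - (2)(-2) = 0 - -4 = 4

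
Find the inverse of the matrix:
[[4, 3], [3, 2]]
[[-2, 3], [3, -4]]

For [[a,b],[c,d]], inverse = (1/det)·[[d,-b],[-c,a]]
det = 4·2 - 3·3 = -1
Inverse = (1/-1)·[[2, -3], [-3, 4]]
        = [[-2, 3], [3, -4]]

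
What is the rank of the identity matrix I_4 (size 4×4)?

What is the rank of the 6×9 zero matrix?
rank(I_4) = 4, rank(0) = 0

The identity I_4 has 4 columns that are the standard basis vectors e_1, …, e_4. These are linearly independent, so all 4 columns are pivots and rank(I_4) = 4.
The 6×9 zero matrix has every entry zero, so every row is the zero row and there are no pivots; rank(0) = 0.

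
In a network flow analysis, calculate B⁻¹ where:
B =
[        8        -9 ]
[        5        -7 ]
det(B) = -11
B⁻¹ =
[     7/11     -9/11 ]
[     5/11     -8/11 ]

For a 2×2 matrix B = [[a, b], [c, d]] with det(B) ≠ 0, B⁻¹ = (1/det(B)) * [[d, -b], [-c, a]].
det(B) = (8)*(-7) - (-9)*(5) = -56 + 45 = -11.
B⁻¹ = (1/-11) * [[-7, 9], [-5, 8]].
Dividing each entry by -11 and reducing:
B⁻¹ =
[     7/11     -9/11 ]
[     5/11     -8/11 ]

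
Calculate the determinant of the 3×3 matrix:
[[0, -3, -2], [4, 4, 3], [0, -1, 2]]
32

Expansion along first row:
det = 0·det([[4,3],[-1,2]]) - -3·det([[4,3],[0,2]]) + -2·det([[4,4],[0,-1]])
    = 0·(4·2 - 3·-1) - -3·(4·2 - 3·0) + -2·(4·-1 - 4·0)
    = 0·11 - -3·8 + -2·-4
    = 0 + 24 + 8 = 32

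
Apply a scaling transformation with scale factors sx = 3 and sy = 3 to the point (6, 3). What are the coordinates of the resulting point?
(18, 9)

Scaling matrix:
[[3, 0], [0, 3]]
Result: (6 × 3, 3 × 3) = (18, 9)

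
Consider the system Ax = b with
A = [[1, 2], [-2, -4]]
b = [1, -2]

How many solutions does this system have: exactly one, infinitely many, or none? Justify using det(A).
Infinitely many solutions

det(A) = (1)*(-4) - (2)*(-2) = 0, so A is singular (column 2 is 2 times column 1).
b = [1, -2] = 1 * column 1 of A, so b lies in the column space of A.
A singular matrix whose right-hand side is in its column space gives a 1-parameter family of solutions — infinitely many.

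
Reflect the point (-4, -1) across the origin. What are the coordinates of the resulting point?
(4, 1)

Reflection across origin: (-4, -1) → (4, 1)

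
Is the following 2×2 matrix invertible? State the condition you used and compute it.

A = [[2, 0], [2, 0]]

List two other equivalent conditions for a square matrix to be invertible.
No, not invertible; det(A) = 0 (two rows are equal, so the rows are linearly dependent). Equivalent conditions (failing for this A): rank(A) < 2; Ax = 0 has non-trivial solutions; 0 is an eigenvalue; the columns are linearly dependent.

To check invertibility, compute det(A).
In this matrix, row 0 and the last row are identical, so one row is a scalar multiple of another and the rows are linearly dependent.
A matrix with linearly dependent rows has det = 0 and is not invertible.
Equivalent failed conditions:
- rank(A) < 2.
- Ax = 0 has non-trivial solutions.
- 0 is an eigenvalue.
- The columns are linearly dependent.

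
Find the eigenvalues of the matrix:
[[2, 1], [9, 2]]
λ = -1 and λ = 5

Characteristic equation: det(A - λI) = 0
λ² - (trace)λ + (det) = 0
λ² - (4)λ + (-5) = 0
λ² - 4λ - 5 = 0
Solving: λ = -1, 5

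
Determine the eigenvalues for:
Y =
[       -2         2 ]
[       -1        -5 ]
λ = -4, -3

Solve det(Y - λI) = 0. For a 2×2 matrix the characteristic equation is λ² - (trace)λ + det = 0.
trace(Y) = a + d = -2 - 5 = -7.
det(Y) = a*d - b*c = (-2)*(-5) - (2)*(-1) = 10 + 2 = 12.
Characteristic equation: λ² - (-7)λ + (12) = 0.
Discriminant = (-7)² - 4*(12) = 49 - 48 = 1.
λ = (-7 ± √1) / 2 = (-7 ± 1) / 2 = -4, -3.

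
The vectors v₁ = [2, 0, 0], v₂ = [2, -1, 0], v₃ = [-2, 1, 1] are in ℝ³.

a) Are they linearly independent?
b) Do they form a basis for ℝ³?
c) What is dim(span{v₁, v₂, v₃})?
Yes independent, yes basis, dim = 3

Stack v₁, v₂, v₃ as rows of a 3×3 matrix.
[[2, 0, 0]; [2, -1, 0]; [-2, 1, 1]] is already lower triangular with nonzero diagonal entries (2, -1, 1), so its determinant is the product of the diagonal entries, det = (2)·(-1)·(1) = -2 ≠ 0, and the rows are linearly independent.
Three linearly independent vectors in ℝ³ form a basis for ℝ³, so dim(span{v₁,v₂,v₃}) = 3.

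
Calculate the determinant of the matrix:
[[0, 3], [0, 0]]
0

For a 2×2 matrix [[a, b], [c, d]], det = ad - bc
det = (0)(0) - (3)(0) = 0 - 0 = 0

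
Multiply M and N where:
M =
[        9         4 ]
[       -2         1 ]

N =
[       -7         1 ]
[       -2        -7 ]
MN =
[      -71       -19 ]
[       12        -9 ]

Matrix multiplication: (MN)[i][j] = sum over k of M[i][k] * N[k][j].
  (MN)[0][0] = (9)*(-7) + (4)*(-2) = -71
  (MN)[0][1] = (9)*(1) + (4)*(-7) = -19
  (MN)[1][0] = (-2)*(-7) + (1)*(-2) = 12
  (MN)[1][1] = (-2)*(1) + (1)*(-7) = -9
MN =
[      -71       -19 ]
[       12        -9 ]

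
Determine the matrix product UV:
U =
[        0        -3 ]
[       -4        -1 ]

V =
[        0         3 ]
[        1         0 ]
UV =
[       -3         0 ]
[       -1       -12 ]

Matrix multiplication: (UV)[i][j] = sum over k of U[i][k] * V[k][j].
  (UV)[0][0] = (0)*(0) + (-3)*(1) = -3
  (UV)[0][1] = (0)*(3) + (-3)*(0) = 0
  (UV)[1][0] = (-4)*(0) + (-1)*(1) = -1
  (UV)[1][1] = (-4)*(3) + (-1)*(0) = -12
UV =
[       -3         0 ]
[       -1       -12 ]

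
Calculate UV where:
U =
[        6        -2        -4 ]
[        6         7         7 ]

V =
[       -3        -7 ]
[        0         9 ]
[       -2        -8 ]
UV =
[      -10       -28 ]
[      -32       -35 ]

Matrix multiplication: (UV)[i][j] = sum over k of U[i][k] * V[k][j].
  (UV)[0][0] = (6)*(-3) + (-2)*(0) + (-4)*(-2) = -10
  (UV)[0][1] = (6)*(-7) + (-2)*(9) + (-4)*(-8) = -28
  (UV)[1][0] = (6)*(-3) + (7)*(0) + (7)*(-2) = -32
  (UV)[1][1] = (6)*(-7) + (7)*(9) + (7)*(-8) = -35
UV =
[      -10       -28 ]
[      -32       -35 ]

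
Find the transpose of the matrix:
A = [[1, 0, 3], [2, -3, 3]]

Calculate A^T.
[[1, 2], [0, -3], [3, 3]]

The transpose sends entry (i,j) to (j,i); rows become columns.
Row 0 of A: [1, 0, 3] -> column 0 of A^T.
Row 1 of A: [2, -3, 3] -> column 1 of A^T.
A^T = [[1, 2], [0, -3], [3, 3]]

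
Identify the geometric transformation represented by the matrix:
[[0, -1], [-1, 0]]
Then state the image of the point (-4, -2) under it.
reflection across the line y = -x; image of (-4, -2) is (2, 4)

This is a symmetric orthogonal matrix with determinant -1, which characterizes a reflection in ℝ².
The matrix [[0, -1], [-1, 0]] represents: reflection across the line y = -x.
Applying it to (-4, -2): [0·-4 + -1·-2, -1·-4 + 0·-2] = (2, 4).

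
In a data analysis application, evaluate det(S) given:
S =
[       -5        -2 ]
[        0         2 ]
det(S) = -10

For a 2×2 matrix [[a, b], [c, d]], det = a*d - b*c.
det(S) = (-5)*(2) - (-2)*(0) = -10 - 0 = -10.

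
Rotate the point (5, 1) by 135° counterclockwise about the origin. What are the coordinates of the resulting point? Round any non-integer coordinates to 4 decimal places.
(-4.2426, 2.8284)

Rotation matrix R(θ) = [[cos θ, -sin θ], [sin θ, cos θ]]; for θ = 135°:
R = [[-√2/2, -√2/2], [√2/2, -√2/2]]
Result: R × [5, 1]ᵀ = [-√2/2·5 + (-√2/2)·1, √2/2·5 + (-√2/2)·1]ᵀ = (-4.2426, 2.8284)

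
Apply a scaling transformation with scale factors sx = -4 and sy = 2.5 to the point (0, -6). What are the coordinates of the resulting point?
(0, -15.0)

Scaling matrix:
[[-4, 0], [0, 2.50]]
Result: (0 × -4, -6 × 2.5) = (0, -15.0)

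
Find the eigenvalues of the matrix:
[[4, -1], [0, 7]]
λ = 4 and λ = 7

Characteristic equation: det(A - λI) = 0
λ² - (trace)λ + (det) = 0
λ² - (11)λ + (28) = 0
λ² - 11λ + 28 = 0
Solving: λ = 4, 7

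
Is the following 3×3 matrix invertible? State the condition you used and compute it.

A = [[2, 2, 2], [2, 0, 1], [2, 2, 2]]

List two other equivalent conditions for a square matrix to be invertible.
No, not invertible; det(A) = 0 (two rows are equal, so the rows are linearly dependent). Equivalent conditions (failing for this A): rank(A) < 3; Ax = 0 has non-trivial solutions; 0 is an eigenvalue; the columns are linearly dependent.

To check invertibility, compute det(A).
In this matrix, row 0 and the last row are identical, so one row is a scalar multiple of another and the rows are linearly dependent.
A matrix with linearly dependent rows has det = 0 and is not invertible.
Equivalent failed conditions:
- rank(A) < 3.
- Ax = 0 has non-trivial solutions.
- 0 is an eigenvalue.
- The columns are linearly dependent.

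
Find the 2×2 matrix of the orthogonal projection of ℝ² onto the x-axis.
[[1, 0], [0, 0]]

The orthogonal projection onto the line spanned by a nonzero vector u = (a, b) has matrix P = (u uᵀ) / (uᵀ u) = (1/(a² + b²)) · [[a², ab], [ab, b²]].
Here u = (1, 0), so a² + b² = 1 + 0 = 1.
P = (1/1) · [[1, 0], [0, 0]] = [[1, 0], [0, 0]].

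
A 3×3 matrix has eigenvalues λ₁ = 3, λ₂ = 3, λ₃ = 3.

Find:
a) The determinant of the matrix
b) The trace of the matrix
det = 27, trace = 9

Two standard eigenvalue identities:
- det(A) equals the product of the eigenvalues (counted with multiplicity).
- trace(A) equals the sum of the eigenvalues.
det(A) = (3)*(3)*(3) = 27.
trace(A) = 3 + 3 + 3 = 9.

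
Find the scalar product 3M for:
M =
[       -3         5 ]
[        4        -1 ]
3M =
[       -9        15 ]
[       12        -3 ]

Scalar multiplication is elementwise: (3M)[i][j] = 3 * M[i][j].
  (3M)[0][0] = 3 * (-3) = -9
  (3M)[0][1] = 3 * (5) = 15
  (3M)[1][0] = 3 * (4) = 12
  (3M)[1][1] = 3 * (-1) = -3
3M =
[       -9        15 ]
[       12        -3 ]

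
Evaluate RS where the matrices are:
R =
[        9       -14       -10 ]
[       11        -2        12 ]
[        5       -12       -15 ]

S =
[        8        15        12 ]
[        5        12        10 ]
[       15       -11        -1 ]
RS =
[     -148        77       -22 ]
[      258         9       100 ]
[     -245        96       -45 ]

Matrix multiplication: (RS)[i][j] = sum over k of R[i][k] * S[k][j].
  (RS)[0][0] = (9)*(8) + (-14)*(5) + (-10)*(15) = -148
  (RS)[0][1] = (9)*(15) + (-14)*(12) + (-10)*(-11) = 77
  (RS)[0][2] = (9)*(12) + (-14)*(10) + (-10)*(-1) = -22
  (RS)[1][0] = (11)*(8) + (-2)*(5) + (12)*(15) = 258
  (RS)[1][1] = (11)*(15) + (-2)*(12) + (12)*(-11) = 9
  (RS)[1][2] = (11)*(12) + (-2)*(10) + (12)*(-1) = 100
  (RS)[2][0] = (5)*(8) + (-12)*(5) + (-15)*(15) = -245
  (RS)[2][1] = (5)*(15) + (-12)*(12) + (-15)*(-11) = 96
  (RS)[2][2] = (5)*(12) + (-12)*(10) + (-15)*(-1) = -45
RS =
[     -148        77       -22 ]
[      258         9       100 ]
[     -245        96       -45 ]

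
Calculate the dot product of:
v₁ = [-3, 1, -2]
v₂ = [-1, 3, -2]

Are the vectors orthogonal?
10, No

The dot product is the sum of products of corresponding components.
v₁·v₂ = (-3)*(-1) + (1)*(3) + (-2)*(-2) = 3 + 3 + 4 = 10.
Two vectors are orthogonal iff their dot product is 0; here the dot product is 10, so the vectors are not orthogonal.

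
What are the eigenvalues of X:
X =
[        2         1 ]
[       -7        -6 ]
λ = -5, 1

Solve det(X - λI) = 0. For a 2×2 matrix the characteristic equation is λ² - (trace)λ + det = 0.
trace(X) = a + d = 2 - 6 = -4.
det(X) = a*d - b*c = (2)*(-6) - (1)*(-7) = -12 + 7 = -5.
Characteristic equation: λ² - (-4)λ + (-5) = 0.
Discriminant = (-4)² - 4*(-5) = 16 + 20 = 36.
λ = (-4 ± √36) / 2 = (-4 ± 6) / 2 = -5, 1.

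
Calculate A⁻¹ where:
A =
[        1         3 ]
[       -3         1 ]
det(A) = 10
A⁻¹ =
[     1/10     -3/10 ]
[     3/10      1/10 ]

For a 2×2 matrix A = [[a, b], [c, d]] with det(A) ≠ 0, A⁻¹ = (1/det(A)) * [[d, -b], [-c, a]].
det(A) = (1)*(1) - (3)*(-3) = 1 + 9 = 10.
A⁻¹ = (1/10) * [[1, -3], [3, 1]].
Dividing each entry by 10 and reducing:
A⁻¹ =
[     1/10     -3/10 ]
[     3/10      1/10 ]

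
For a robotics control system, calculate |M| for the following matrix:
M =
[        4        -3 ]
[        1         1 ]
det(M) = 7

For a 2×2 matrix [[a, b], [c, d]], det = a*d - b*c.
det(M) = (4)*(1) - (-3)*(1) = 4 + 3 = 7.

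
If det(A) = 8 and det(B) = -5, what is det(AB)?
-40

Use the multiplicative property of determinants: det(AB) = det(A)*det(B).
det(AB) = (8)*(-5) = -40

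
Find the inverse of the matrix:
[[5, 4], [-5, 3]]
[[3/35, -4/35], [1/7, 1/7]]

For [[a,b],[c,d]], inverse = (1/det)·[[d,-b],[-c,a]]
det = 5·3 - 4·-5 = 35
Inverse = (1/35)·[[3, -4], [5, 5]]
        = [[3/35, -4/35], [1/7, 1/7]]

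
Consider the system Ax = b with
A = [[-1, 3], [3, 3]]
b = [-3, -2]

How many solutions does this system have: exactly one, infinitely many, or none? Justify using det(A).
Exactly one solution

Compute det(A) = (-1)*(3) - (3)*(3) = -12.
Because det(A) ≠ 0, A is invertible and Ax = b has a unique solution for every b (here x = A⁻¹ b).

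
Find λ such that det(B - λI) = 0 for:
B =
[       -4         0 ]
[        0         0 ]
λ = -4, 0

Solve det(B - λI) = 0. For a 2×2 matrix the characteristic equation is λ² - (trace)λ + det = 0.
trace(B) = a + d = -4 + 0 = -4.
det(B) = a*d - b*c = (-4)*(0) - (0)*(0) = 0 - 0 = 0.
Characteristic equation: λ² - (-4)λ + (0) = 0.
Discriminant = (-4)² - 4*(0) = 16 - 0 = 16.
λ = (-4 ± √16) / 2 = (-4 ± 4) / 2 = -4, 0.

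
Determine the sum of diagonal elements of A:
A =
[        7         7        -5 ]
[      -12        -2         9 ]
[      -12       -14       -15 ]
tr(A) = 7 - 2 - 15 = -10

The trace of a square matrix is the sum of its diagonal entries.
Diagonal entries of A: A[0][0] = 7, A[1][1] = -2, A[2][2] = -15.
tr(A) = 7 - 2 - 15 = -10.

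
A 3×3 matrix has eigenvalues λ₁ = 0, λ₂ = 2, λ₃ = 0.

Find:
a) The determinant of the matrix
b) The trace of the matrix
det = 0, trace = 2

Two standard eigenvalue identities:
- det(A) equals the product of the eigenvalues (counted with multiplicity).
- trace(A) equals the sum of the eigenvalues.
det(A) = (0)*(2)*(0) = 0.
trace(A) = 0 + 2 + 0 = 2.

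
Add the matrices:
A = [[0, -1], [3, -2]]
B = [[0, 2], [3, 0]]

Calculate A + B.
[[0, 1], [6, -2]]

Add corresponding elements:
(0)+(0)=0
(-1)+(2)=1
(3)+(3)=6
(-2)+(0)=-2
A + B = [[0, 1], [6, -2]]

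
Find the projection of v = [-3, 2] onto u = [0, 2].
[0, 2]

The projection of v onto u is proj_u(v) = ((v·u) / (u·u)) · u.
v·u = (-3)*(0) + (2)*(2) = 4.
u·u = (0)*(0) + (2)*(2) = 4.
coefficient = 4 / 4 = 1.
proj_u(v) = 1 · [0, 2] = [0, 2].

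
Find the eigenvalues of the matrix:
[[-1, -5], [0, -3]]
λ = -3 and λ = -1

Characteristic equation: det(A - λI) = 0
λ² - (trace)λ + (det) = 0
λ² - (-4)λ + (3) = 0
λ² + 4λ + 3 = 0
Solving: λ = -3, -1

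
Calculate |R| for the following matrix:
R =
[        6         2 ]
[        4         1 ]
det(R) = -2

For a 2×2 matrix [[a, b], [c, d]], det = a*d - b*c.
det(R) = (6)*(1) - (2)*(4) = 6 - 8 = -2.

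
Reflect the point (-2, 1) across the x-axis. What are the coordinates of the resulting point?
(-2, -1)

Reflection across x-axis: (-2, 1) → (-2, -1)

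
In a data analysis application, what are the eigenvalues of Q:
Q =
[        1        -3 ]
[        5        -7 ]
λ = -4, -2

Solve det(Q - λI) = 0. For a 2×2 matrix the characteristic equation is λ² - (trace)λ + det = 0.
trace(Q) = a + d = 1 - 7 = -6.
det(Q) = a*d - b*c = (1)*(-7) - (-3)*(5) = -7 + 15 = 8.
Characteristic equation: λ² - (-6)λ + (8) = 0.
Discriminant = (-6)² - 4*(8) = 36 - 32 = 4.
λ = (-6 ± √4) / 2 = (-6 ± 2) / 2 = -4, -2.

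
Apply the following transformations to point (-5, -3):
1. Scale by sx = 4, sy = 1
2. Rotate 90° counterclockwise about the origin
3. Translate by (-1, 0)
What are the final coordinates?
(2, -20)

Step 1: Scale → (-20, -3)
Step 2: Rotate 90° → (3, -20)
Step 3: Translate → (2, -20)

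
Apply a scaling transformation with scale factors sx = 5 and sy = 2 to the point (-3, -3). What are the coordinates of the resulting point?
(-15, -6)

Scaling matrix:
[[5, 0], [0, 2]]
Result: (-3 × 5, -3 × 2) = (-15, -6)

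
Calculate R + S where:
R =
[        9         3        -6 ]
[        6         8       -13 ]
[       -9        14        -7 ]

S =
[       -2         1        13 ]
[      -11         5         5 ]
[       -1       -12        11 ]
R + S =
[        7         4         7 ]
[       -5        13        -8 ]
[      -10         2         4 ]

Matrix addition is elementwise: (R+S)[i][j] = R[i][j] + S[i][j].
  (R+S)[0][0] = (9) + (-2) = 7
  (R+S)[0][1] = (3) + (1) = 4
  (R+S)[0][2] = (-6) + (13) = 7
  (R+S)[1][0] = (6) + (-11) = -5
  (R+S)[1][1] = (8) + (5) = 13
  (R+S)[1][2] = (-13) + (5) = -8
  (R+S)[2][0] = (-9) + (-1) = -10
  (R+S)[2][1] = (14) + (-12) = 2
  (R+S)[2][2] = (-7) + (11) = 4
R + S =
[        7         4         7 ]
[       -5        13        -8 ]
[      -10         2         4 ]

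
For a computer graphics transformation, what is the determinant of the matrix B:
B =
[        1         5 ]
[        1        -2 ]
det(B) = -7

For a 2×2 matrix [[a, b], [c, d]], det = a*d - b*c.
det(B) = (1)*(-2) - (5)*(1) = -2 - 5 = -7.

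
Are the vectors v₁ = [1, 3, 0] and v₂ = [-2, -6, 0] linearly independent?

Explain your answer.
No, linearly dependent (v₂ = -2·v₁)

Check whether there is a scalar k with v₂ = k·v₁.
Comparing components, k = -2 satisfies -2·[1, 3, 0] = [-2, -6, 0].
Since v₂ is a scalar multiple of v₁, the two vectors are linearly dependent.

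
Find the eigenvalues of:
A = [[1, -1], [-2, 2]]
λ = 0, 3

Solve det(A - λI) = 0. For a 2×2 matrix this is λ² - (trace)λ + det = 0.
trace(A) = 1 + 2 = 3.
det(A) = (1)*(2) - (-1)*(-2) = 2 - 2 = 0.
Characteristic equation: λ² - (3)λ + (0) = 0.
Discriminant: (3)² - 4*(0) = 9 - 0 = 9.
Roots: λ = (3 ± √9) / 2 = 0, 3.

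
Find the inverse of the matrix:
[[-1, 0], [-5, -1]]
[[-1, 0], [5, -1]]

For [[a,b],[c,d]], inverse = (1/det)·[[d,-b],[-c,a]]
det = -1·-1 - 0·-5 = 1
Inverse = (1/1)·[[-1, 0], [5, -1]]
        = [[-1, 0], [5, -1]]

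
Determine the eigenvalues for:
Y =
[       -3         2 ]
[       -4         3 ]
λ = -1, 1

Solve det(Y - λI) = 0. For a 2×2 matrix the characteristic equation is λ² - (trace)λ + det = 0.
trace(Y) = a + d = -3 + 3 = 0.
det(Y) = a*d - b*c = (-3)*(3) - (2)*(-4) = -9 + 8 = -1.
Characteristic equation: λ² - (0)λ + (-1) = 0.
Discriminant = (0)² - 4*(-1) = 0 + 4 = 4.
λ = (0 ± √4) / 2 = (0 ± 2) / 2 = -1, 1.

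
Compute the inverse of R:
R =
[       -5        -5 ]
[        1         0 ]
det(R) = 5
R⁻¹ =
[        0         1 ]
[     -1/5        -1 ]

For a 2×2 matrix R = [[a, b], [c, d]] with det(R) ≠ 0, R⁻¹ = (1/det(R)) * [[d, -b], [-c, a]].
det(R) = (-5)*(0) - (-5)*(1) = 0 + 5 = 5.
R⁻¹ = (1/5) * [[0, 5], [-1, -5]].
Dividing each entry by 5 and reducing:
R⁻¹ =
[        0         1 ]
[     -1/5        -1 ]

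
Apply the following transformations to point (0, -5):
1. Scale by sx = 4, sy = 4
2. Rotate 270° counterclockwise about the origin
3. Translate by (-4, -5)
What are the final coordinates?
(-24, -5)

Step 1: Scale → (0, -20)
Step 2: Rotate 270° → (-20, 0)
Step 3: Translate → (-24, -5)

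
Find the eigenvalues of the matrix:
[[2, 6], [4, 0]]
λ = -4 and λ = 6

Characteristic equation: det(A - λI) = 0
λ² - (trace)λ + (det) = 0
λ² - (2)λ + (-24) = 0
λ² - 2λ - 24 = 0
Solving: λ = -4, 6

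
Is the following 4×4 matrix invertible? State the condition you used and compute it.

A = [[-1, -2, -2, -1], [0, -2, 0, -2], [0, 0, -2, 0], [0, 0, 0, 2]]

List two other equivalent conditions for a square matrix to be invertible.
Yes, invertible; det(A) = -8 ≠ 0. Equivalent conditions: rank(A) = 4; Ax = 0 has only the trivial solution; 0 is not an eigenvalue; the columns of A are linearly independent.

To check invertibility, compute det(A).
The given matrix is triangular, so det(A) equals the product of its diagonal entries = -8 ≠ 0.
Since det(A) ≠ 0, A is invertible.
Equivalent conditions for a square matrix A to be invertible:
- rank(A) = 4 (full rank).
- The homogeneous system Ax = 0 has only the trivial solution x = 0.
- 0 is not an eigenvalue of A.
- The columns (equivalently rows) of A are linearly independent.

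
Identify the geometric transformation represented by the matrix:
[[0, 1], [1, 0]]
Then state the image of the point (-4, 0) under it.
reflection across the line y = x; image of (-4, 0) is (0, -4)

This is a symmetric orthogonal matrix with determinant -1, which characterizes a reflection in ℝ².
The matrix [[0, 1], [1, 0]] represents: reflection across the line y = x.
Applying it to (-4, 0): [0·-4 + 1·0, 1·-4 + 0·0] = (0, -4).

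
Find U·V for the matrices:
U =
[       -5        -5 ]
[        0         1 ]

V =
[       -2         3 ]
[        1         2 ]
UV =
[        5       -25 ]
[        1         2 ]

Matrix multiplication: (UV)[i][j] = sum over k of U[i][k] * V[k][j].
  (UV)[0][0] = (-5)*(-2) + (-5)*(1) = 5
  (UV)[0][1] = (-5)*(3) + (-5)*(2) = -25
  (UV)[1][0] = (0)*(-2) + (1)*(1) = 1
  (UV)[1][1] = (0)*(3) + (1)*(2) = 2
UV =
[        5       -25 ]
[        1         2 ]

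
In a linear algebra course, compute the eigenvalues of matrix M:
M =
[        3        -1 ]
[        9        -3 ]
λ = 0, 0

Solve det(M - λI) = 0. For a 2×2 matrix the characteristic equation is λ² - (trace)λ + det = 0.
trace(M) = a + d = 3 - 3 = 0.
det(M) = a*d - b*c = (3)*(-3) - (-1)*(9) = -9 + 9 = 0.
Characteristic equation: λ² - (0)λ + (0) = 0.
Discriminant = (0)² - 4*(0) = 0 - 0 = 0.
λ = (0 ± √0) / 2 = (0 ± 0) / 2 = 0, 0.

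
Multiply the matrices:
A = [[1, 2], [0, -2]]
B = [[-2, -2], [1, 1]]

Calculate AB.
[[0, 0], [-2, -2]]

Each entry (i,j) of AB = sum over k of A[i][k]*B[k][j].
(AB)[0][0] = (1)*(-2) + (2)*(1) = 0
(AB)[0][1] = (1)*(-2) + (2)*(1) = 0
(AB)[1][0] = (0)*(-2) + (-2)*(1) = -2
(AB)[1][1] = (0)*(-2) + (-2)*(1) = -2
AB = [[0, 0], [-2, -2]]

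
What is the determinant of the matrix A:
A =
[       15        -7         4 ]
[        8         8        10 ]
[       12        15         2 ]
det(A) = -2642

Expand along row 0 (cofactor expansion): det(A) = a*(e*i - f*h) - b*(d*i - f*g) + c*(d*h - e*g), where the 3×3 is [[a, b, c], [d, e, f], [g, h, i]].
Minor M_00 = (8)*(2) - (10)*(15) = 16 - 150 = -134.
Minor M_01 = (8)*(2) - (10)*(12) = 16 - 120 = -104.
Minor M_02 = (8)*(15) - (8)*(12) = 120 - 96 = 24.
det(A) = (15)*(-134) - (-7)*(-104) + (4)*(24) = -2010 - 728 + 96 = -2642.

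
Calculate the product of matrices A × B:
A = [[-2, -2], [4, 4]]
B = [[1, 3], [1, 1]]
[[-4, -8], [8, 16]]

Matrix multiplication:
C[0][0] = -2×1 + -2×1 = -4
C[0][1] = -2×3 + -2×1 = -8
C[1][0] = 4×1 + 4×1 = 8
C[1][1] = 4×3 + 4×1 = 16
Result: [[-4, -8], [8, 16]]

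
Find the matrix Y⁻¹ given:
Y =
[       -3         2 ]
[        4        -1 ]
det(Y) = -5
Y⁻¹ =
[      1/5       2/5 ]
[      4/5       3/5 ]

For a 2×2 matrix Y = [[a, b], [c, d]] with det(Y) ≠ 0, Y⁻¹ = (1/det(Y)) * [[d, -b], [-c, a]].
det(Y) = (-3)*(-1) - (2)*(4) = 3 - 8 = -5.
Y⁻¹ = (1/-5) * [[-1, -2], [-4, -3]].
Dividing each entry by -5 and reducing:
Y⁻¹ =
[      1/5       2/5 ]
[      4/5       3/5 ]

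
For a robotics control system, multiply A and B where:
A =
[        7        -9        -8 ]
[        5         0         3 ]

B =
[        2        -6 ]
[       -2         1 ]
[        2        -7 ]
AB =
[       16         5 ]
[       16       -51 ]

Matrix multiplication: (AB)[i][j] = sum over k of A[i][k] * B[k][j].
  (AB)[0][0] = (7)*(2) + (-9)*(-2) + (-8)*(2) = 16
  (AB)[0][1] = (7)*(-6) + (-9)*(1) + (-8)*(-7) = 5
  (AB)[1][0] = (5)*(2) + (0)*(-2) + (3)*(2) = 16
  (AB)[1][1] = (5)*(-6) + (0)*(1) + (3)*(-7) = -51
AB =
[       16         5 ]
[       16       -51 ]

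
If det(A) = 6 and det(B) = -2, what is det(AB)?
-12

Use the multiplicative property of determinants: det(AB) = det(A)*det(B).
det(AB) = (6)*(-2) = -12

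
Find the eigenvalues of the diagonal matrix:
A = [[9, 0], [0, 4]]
λ₁ = 9, λ₂ = 4

The characteristic polynomial of A is det(A - λI) = (9 - λ)(4 - λ) = 0.
The roots are λ = 9 and λ = 4, so the eigenvalues are the diagonal entries.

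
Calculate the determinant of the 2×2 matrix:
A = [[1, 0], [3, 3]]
3

For A = [[a, b], [c, d]], det(A) = a*d - b*c.
det(A) = (1)*(3) - (0)*(3) = 3 - 0 = 3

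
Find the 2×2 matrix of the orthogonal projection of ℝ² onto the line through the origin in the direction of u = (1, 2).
[[1/5, 2/5], [2/5, 4/5]]

The orthogonal projection onto the line spanned by a nonzero vector u = (a, b) has matrix P = (u uᵀ) / (uᵀ u) = (1/(a² + b²)) · [[a², ab], [ab, b²]].
Here u = (1, 2), so a² + b² = 1 + 4 = 5.
P = (1/5) · [[1, 2], [2, 4]] = [[1/5, 2/5], [2/5, 4/5]].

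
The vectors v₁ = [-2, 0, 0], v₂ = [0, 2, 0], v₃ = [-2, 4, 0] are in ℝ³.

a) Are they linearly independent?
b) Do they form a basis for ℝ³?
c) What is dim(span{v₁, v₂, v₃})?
Not independent, not a basis, dim(span) = 2

Check whether v₃ can be written as a linear combination of v₁ and v₂.
v₃ = (1)·v₁ + (2)·v₂ = [-2, 4, 0], so the three vectors are linearly dependent.
Thus they do not form a basis for ℝ³, and dim(span{v₁, v₂, v₃}) = 2 (spanned by v₁ and v₂).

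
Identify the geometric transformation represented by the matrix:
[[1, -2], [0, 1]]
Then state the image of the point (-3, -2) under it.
horizontal shear with factor -2; image of (-3, -2) is (1, -2)

The matrix [[1, k], [0, 1]] sends (x, y) to (x + -2y, y), leaving the y-coordinate fixed: a horizontal shear.
The matrix [[1, -2], [0, 1]] represents: horizontal shear with factor -2.
Applying it to (-3, -2): [1·-3 + -2·-2, 0·-3 + 1·-2] = (1, -2).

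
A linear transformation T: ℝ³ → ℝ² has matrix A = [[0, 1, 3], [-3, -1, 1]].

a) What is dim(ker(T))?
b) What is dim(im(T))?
dim(ker) = 1, dim(im) = 2

The two rows are not scalar multiples of one another (no single k satisfies row 2 = k × row 1), so they are linearly independent.
Thus rank(A) = 2.
dim(im(T)) = rank(A) = 2.
By the rank-nullity theorem applied to T: ℝ³ → ℝ², rank(A) + nullity(A) = 3 (the domain dimension), so dim(ker(T)) = 3 - 2 = 1.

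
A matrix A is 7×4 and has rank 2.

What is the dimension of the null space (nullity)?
2

The rank-nullity theorem for an m×n matrix states:
rank(A) + nullity(A) = n (the number of columns).
Here n = 4 and rank(A) = 2, so nullity(A) = 4 - 2 = 2.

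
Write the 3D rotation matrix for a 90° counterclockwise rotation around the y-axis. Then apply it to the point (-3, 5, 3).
R = [[0, 0, 1], [0, 1, 0], [-1, 0, 0]]; R·(-3, 5, 3) = (3, 5, 3)

Rotation matrix for 90° around y-axis:
cos(90°) = 0, sin(90°) = 1
R = [[0, 0, 1], [0, 1, 0], [-1, 0, 0]]
Apply to (-3, 5, 3): R·[-3, 5, 3]ᵀ = (3, 5, 3)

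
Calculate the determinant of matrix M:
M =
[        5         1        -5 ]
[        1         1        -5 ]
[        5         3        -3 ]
det(M) = 48

Expand along row 0 (cofactor expansion): det(M) = a*(e*i - f*h) - b*(d*i - f*g) + c*(d*h - e*g), where the 3×3 is [[a, b, c], [d, e, f], [g, h, i]].
Minor M_00 = (1)*(-3) - (-5)*(3) = -3 + 15 = 12.
Minor M_01 = (1)*(-3) - (-5)*(5) = -3 + 25 = 22.
Minor M_02 = (1)*(3) - (1)*(5) = 3 - 5 = -2.
det(M) = (5)*(12) - (1)*(22) + (-5)*(-2) = 60 - 22 + 10 = 48.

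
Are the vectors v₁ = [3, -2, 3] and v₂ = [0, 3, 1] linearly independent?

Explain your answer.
Yes, linearly independent

Two vectors are linearly dependent iff one is a scalar multiple of the other.
No single scalar k satisfies v₂ = k·v₁ (the ratios of corresponding entries disagree), so v₁ and v₂ are linearly independent.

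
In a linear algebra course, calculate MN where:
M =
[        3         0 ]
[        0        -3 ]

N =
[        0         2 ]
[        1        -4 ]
MN =
[        0         6 ]
[       -3        12 ]

Matrix multiplication: (MN)[i][j] = sum over k of M[i][k] * N[k][j].
  (MN)[0][0] = (3)*(0) + (0)*(1) = 0
  (MN)[0][1] = (3)*(2) + (0)*(-4) = 6
  (MN)[1][0] = (0)*(0) + (-3)*(1) = -3
  (MN)[1][1] = (0)*(2) + (-3)*(-4) = 12
MN =
[        0         6 ]
[       -3        12 ]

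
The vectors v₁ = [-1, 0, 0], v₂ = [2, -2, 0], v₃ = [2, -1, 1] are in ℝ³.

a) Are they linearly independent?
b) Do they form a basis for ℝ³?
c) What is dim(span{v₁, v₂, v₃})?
Yes independent, yes basis, dim = 3

Stack v₁, v₂, v₃ as rows of a 3×3 matrix.
[[-1, 0, 0]; [2, -2, 0]; [2, -1, 1]] is already lower triangular with nonzero diagonal entries (-1, -2, 1), so its determinant is the product of the diagonal entries, det = (-1)·(-2)·(1) = 2 ≠ 0, and the rows are linearly independent.
Three linearly independent vectors in ℝ³ form a basis for ℝ³, so dim(span{v₁,v₂,v₃}) = 3.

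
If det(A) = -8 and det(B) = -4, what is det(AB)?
32

Use the multiplicative property of determinants: det(AB) = det(A)*det(B).
det(AB) = (-8)*(-4) = 32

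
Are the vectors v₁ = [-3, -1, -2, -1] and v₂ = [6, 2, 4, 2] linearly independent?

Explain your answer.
No, linearly dependent (v₂ = -2·v₁)

Check whether there is a scalar k with v₂ = k·v₁.
Comparing components, k = -2 satisfies -2·[-3, -1, -2, -1] = [6, 2, 4, 2].
Since v₂ is a scalar multiple of v₁, the two vectors are linearly dependent.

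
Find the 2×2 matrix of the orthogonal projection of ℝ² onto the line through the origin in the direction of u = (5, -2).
[[25/29, -10/29], [-10/29, 4/29]]

The orthogonal projection onto the line spanned by a nonzero vector u = (a, b) has matrix P = (u uᵀ) / (uᵀ u) = (1/(a² + b²)) · [[a², ab], [ab, b²]].
Here u = (5, -2), so a² + b² = 25 + 4 = 29.
P = (1/29) · [[25, -10], [-10, 4]] = [[25/29, -10/29], [-10/29, 4/29]].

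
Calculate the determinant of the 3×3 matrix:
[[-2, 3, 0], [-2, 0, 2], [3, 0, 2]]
30

Expansion along first row:
det = -2·det([[0,2],[0,2]]) - 3·det([[-2,2],[3,2]]) + 0·det([[-2,0],[3,0]])
    = -2·(0·2 - 2·0) - 3·(-2·2 - 2·3) + 0·(-2·0 - 0·3)
    = -2·0 - 3·-10 + 0·0
    = 0 + 30 + 0 = 30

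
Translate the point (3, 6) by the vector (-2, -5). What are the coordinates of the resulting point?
(1, 1)

Translation by (-2, -5):
x' = 3 + -2 = 1
y' = 6 + -5 = 1
Homogeneous matrix: [[1, 0, -2], [0, 1, -5], [0, 0, 1]]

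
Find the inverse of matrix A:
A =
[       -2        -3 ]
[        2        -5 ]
det(A) = 16
A⁻¹ =
[    -5/16      3/16 ]
[     -1/8      -1/8 ]

For a 2×2 matrix A = [[a, b], [c, d]] with det(A) ≠ 0, A⁻¹ = (1/det(A)) * [[d, -b], [-c, a]].
det(A) = (-2)*(-5) - (-3)*(2) = 10 + 6 = 16.
A⁻¹ = (1/16) * [[-5, 3], [-2, -2]].
Dividing each entry by 16 and reducing:
A⁻¹ =
[    -5/16      3/16 ]
[     -1/8      -1/8 ]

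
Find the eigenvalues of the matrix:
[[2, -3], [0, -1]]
λ = -1 and λ = 2

Characteristic equation: det(A - λI) = 0
λ² - (trace)λ + (det) = 0
λ² - (1)λ + (-2) = 0
λ² - 1λ - 2 = 0
Solving: λ = -1, 2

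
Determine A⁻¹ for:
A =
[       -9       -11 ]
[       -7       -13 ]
det(A) = 40
A⁻¹ =
[   -13/40     11/40 ]
[     7/40     -9/40 ]

For a 2×2 matrix A = [[a, b], [c, d]] with det(A) ≠ 0, A⁻¹ = (1/det(A)) * [[d, -b], [-c, a]].
det(A) = (-9)*(-13) - (-11)*(-7) = 117 - 77 = 40.
A⁻¹ = (1/40) * [[-13, 11], [7, -9]].
Dividing each entry by 40 and reducing:
A⁻¹ =
[   -13/40     11/40 ]
[     7/40     -9/40 ]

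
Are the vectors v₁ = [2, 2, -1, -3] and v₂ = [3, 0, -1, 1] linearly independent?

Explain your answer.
Yes, linearly independent

Two vectors are linearly dependent iff one is a scalar multiple of the other.
No single scalar k satisfies v₂ = k·v₁ (the ratios of corresponding entries disagree), so v₁ and v₂ are linearly independent.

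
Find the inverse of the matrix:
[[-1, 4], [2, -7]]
[[7, 4], [2, 1]]

For [[a,b],[c,d]], inverse = (1/det)·[[d,-b],[-c,a]]
det = -1·-7 - 4·2 = -1
Inverse = (1/-1)·[[-7, -4], [-2, -1]]
        = [[7, 4], [2, 1]]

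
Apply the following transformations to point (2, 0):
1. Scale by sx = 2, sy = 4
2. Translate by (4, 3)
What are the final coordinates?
(8, 3)

Step 1: Scale (2, 0) by (sx, sy) = (2, 4) → (4, 0)
Step 2: Translate by (4, 3) → (8, 3)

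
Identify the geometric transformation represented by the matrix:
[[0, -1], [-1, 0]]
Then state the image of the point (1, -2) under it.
reflection across the line y = -x; image of (1, -2) is (2, -1)

This is a symmetric orthogonal matrix with determinant -1, which characterizes a reflection in ℝ².
The matrix [[0, -1], [-1, 0]] represents: reflection across the line y = -x.
Applying it to (1, -2): [0·1 + -1·-2, -1·1 + 0·-2] = (2, -1).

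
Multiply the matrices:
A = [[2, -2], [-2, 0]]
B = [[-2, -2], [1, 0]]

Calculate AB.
[[-6, -4], [4, 4]]

Each entry (i,j) of AB = sum over k of A[i][k]*B[k][j].
(AB)[0][0] = (2)*(-2) + (-2)*(1) = -6
(AB)[0][1] = (2)*(-2) + (-2)*(0) = -4
(AB)[1][0] = (-2)*(-2) + (0)*(1) = 4
(AB)[1][1] = (-2)*(-2) + (0)*(0) = 4
AB = [[-6, -4], [4, 4]]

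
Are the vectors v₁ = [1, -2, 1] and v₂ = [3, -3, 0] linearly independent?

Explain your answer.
Yes, linearly independent

Two vectors are linearly dependent iff one is a scalar multiple of the other.
No single scalar k satisfies v₂ = k·v₁ (the ratios of corresponding entries disagree), so v₁ and v₂ are linearly independent.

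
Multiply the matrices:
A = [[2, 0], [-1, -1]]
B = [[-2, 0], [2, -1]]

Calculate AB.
[[-4, 0], [0, 1]]

Each entry (i,j) of AB = sum over k of A[i][k]*B[k][j].
(AB)[0][0] = (2)*(-2) + (0)*(2) = -4
(AB)[0][1] = (2)*(0) + (0)*(-1) = 0
(AB)[1][0] = (-1)*(-2) + (-1)*(2) = 0
(AB)[1][1] = (-1)*(0) + (-1)*(-1) = 1
AB = [[-4, 0], [0, 1]]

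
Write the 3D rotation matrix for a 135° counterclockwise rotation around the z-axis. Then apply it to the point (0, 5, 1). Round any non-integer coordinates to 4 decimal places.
R = [[-√2/2, -√2/2, 0], [√2/2, -√2/2, 0], [0, 0, 1]]; R·(0, 5, 1) = (-3.5355, -3.5355, 1.0000)

Rotation matrix for 135° around z-axis:
cos(135°) = -√2/2, sin(135°) = √2/2
R = [[-√2/2, -√2/2, 0], [√2/2, -√2/2, 0], [0, 0, 1]]
Apply to (0, 5, 1): R·[0, 5, 1]ᵀ = (-3.5355, -3.5355, 1.0000)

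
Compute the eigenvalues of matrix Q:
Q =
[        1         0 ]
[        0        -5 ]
λ = -5, 1

Solve det(Q - λI) = 0. For a 2×2 matrix the characteristic equation is λ² - (trace)λ + det = 0.
trace(Q) = a + d = 1 - 5 = -4.
det(Q) = a*d - b*c = (1)*(-5) - (0)*(0) = -5 - 0 = -5.
Characteristic equation: λ² - (-4)λ + (-5) = 0.
Discriminant = (-4)² - 4*(-5) = 16 + 20 = 36.
λ = (-4 ± √36) / 2 = (-4 ± 6) / 2 = -5, 1.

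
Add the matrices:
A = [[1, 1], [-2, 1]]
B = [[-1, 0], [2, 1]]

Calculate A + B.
[[0, 1], [0, 2]]

Add corresponding elements:
(1)+(-1)=0
(1)+(0)=1
(-2)+(2)=0
(1)+(1)=2
A + B = [[0, 1], [0, 2]]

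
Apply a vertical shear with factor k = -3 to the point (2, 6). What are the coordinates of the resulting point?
(2, 0)

Shear matrix for vertical shear with factor k = -3:
[[1, 0], [-3, 1]]
Result: (2, 6) → (2, 0)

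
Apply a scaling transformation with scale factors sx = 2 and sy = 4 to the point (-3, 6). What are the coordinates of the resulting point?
(-6, 24)

Scaling matrix:
[[2, 0], [0, 4]]
Result: (-3 × 2, 6 × 4) = (-6, 24)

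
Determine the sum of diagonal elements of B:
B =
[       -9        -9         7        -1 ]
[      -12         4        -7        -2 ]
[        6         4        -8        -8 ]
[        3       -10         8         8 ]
tr(B) = -9 + 4 - 8 + 8 = -5

The trace of a square matrix is the sum of its diagonal entries.
Diagonal entries of B: B[0][0] = -9, B[1][1] = 4, B[2][2] = -8, B[3][3] = 8.
tr(B) = -9 + 4 - 8 + 8 = -5.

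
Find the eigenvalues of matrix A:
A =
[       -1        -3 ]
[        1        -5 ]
λ = -4, -2

Solve det(A - λI) = 0. For a 2×2 matrix the characteristic equation is λ² - (trace)λ + det = 0.
trace(A) = a + d = -1 - 5 = -6.
det(A) = a*d - b*c = (-1)*(-5) - (-3)*(1) = 5 + 3 = 8.
Characteristic equation: λ² - (-6)λ + (8) = 0.
Discriminant = (-6)² - 4*(8) = 36 - 32 = 4.
λ = (-6 ± √4) / 2 = (-6 ± 2) / 2 = -4, -2.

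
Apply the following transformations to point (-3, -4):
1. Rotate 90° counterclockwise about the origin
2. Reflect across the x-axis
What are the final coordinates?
(4, 3)

Step 1: Rotate 90° → (4, -3)
Step 2: Reflect across the x-axis → (4, 3)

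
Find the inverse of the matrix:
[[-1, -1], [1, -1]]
[[-1/2, 1/2], [-1/2, -1/2]]

For [[a,b],[c,d]], inverse = (1/det)·[[d,-b],[-c,a]]
det = -1·-1 - -1·1 = 2
Inverse = (1/2)·[[-1, 1], [-1, -1]]
        = [[-1/2, 1/2], [-1/2, -1/2]]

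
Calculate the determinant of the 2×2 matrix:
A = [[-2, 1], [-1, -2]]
5

For A = [[a, b], [c, d]], det(A) = a*d - b*c.
det(A) = (-2)*(-2) - (1)*(-1) = 4 - -1 = 5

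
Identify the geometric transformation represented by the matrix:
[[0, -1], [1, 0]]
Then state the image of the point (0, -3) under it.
rotation by 90° counterclockwise; image of (0, -3) is (3, 0)

This matches the form [[cos θ, -sin θ], [sin θ, cos θ]] of a rotation matrix; reading off cos θ and sin θ gives the angle.
The matrix [[0, -1], [1, 0]] represents: rotation by 90° counterclockwise.
Applying it to (0, -3): [0·0 + -1·-3, 1·0 + 0·-3] = (3, 0).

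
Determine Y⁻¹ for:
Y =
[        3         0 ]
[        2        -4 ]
det(Y) = -12
Y⁻¹ =
[      1/3         0 ]
[      1/6      -1/4 ]

For a 2×2 matrix Y = [[a, b], [c, d]] with det(Y) ≠ 0, Y⁻¹ = (1/det(Y)) * [[d, -b], [-c, a]].
det(Y) = (3)*(-4) - (0)*(2) = -12 - 0 = -12.
Y⁻¹ = (1/-12) * [[-4, 0], [-2, 3]].
Dividing each entry by -12 and reducing:
Y⁻¹ =
[      1/3         0 ]
[      1/6      -1/4 ]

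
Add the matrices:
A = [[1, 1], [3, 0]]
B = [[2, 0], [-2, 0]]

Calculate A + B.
[[3, 1], [1, 0]]

Add corresponding elements:
(1)+(2)=3
(1)+(0)=1
(3)+(-2)=1
(0)+(0)=0
A + B = [[3, 1], [1, 0]]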